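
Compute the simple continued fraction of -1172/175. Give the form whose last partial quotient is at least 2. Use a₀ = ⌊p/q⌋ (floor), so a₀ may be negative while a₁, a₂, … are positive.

[-7; 3, 3, 3, 5]

-1172 = -7*175 + 53
175 = 3*53 + 16
53 = 3*16 + 5
16 = 3*5 + 1
5 = 5*1 + 0  (stop)
So -1172/175 = [-7; 3, 3, 3, 5].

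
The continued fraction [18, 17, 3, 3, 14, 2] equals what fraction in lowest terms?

Using pₖ = aₖpₖ₋₁ + pₖ₋₂ and qₖ = aₖqₖ₋₁ + qₖ₋₂:
  k=0: a=18, p=18, q=1
  k=1: a=17, p=307, q=17
  k=2: a=3, p=939, q=52
  k=3: a=3, p=3124, q=173
  k=4: a=14, p=44675, q=2474
  k=5: a=2, p=92474, q=5121

92474/5121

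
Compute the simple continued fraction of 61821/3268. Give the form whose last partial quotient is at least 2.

61821 = 18*3268 + 2997
3268 = 1*2997 + 271
2997 = 11*271 + 16
271 = 16*16 + 15
16 = 1*15 + 1
15 = 15*1 + 0  (stop)
So 61821/3268 = [18; 1, 11, 16, 1, 15].

[18; 1, 11, 16, 1, 15]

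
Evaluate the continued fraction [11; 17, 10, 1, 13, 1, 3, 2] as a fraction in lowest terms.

274815/24851

Using pₖ = aₖpₖ₋₁ + pₖ₋₂ and qₖ = aₖqₖ₋₁ + qₖ₋₂:
  k=0: a=11, p=11, q=1
  k=1: a=17, p=188, q=17
  k=2: a=10, p=1891, q=171
  k=3: a=1, p=2079, q=188
  k=4: a=13, p=28918, q=2615
  k=5: a=1, p=30997, q=2803
  k=6: a=3, p=121909, q=11024
  k=7: a=2, p=274815, q=24851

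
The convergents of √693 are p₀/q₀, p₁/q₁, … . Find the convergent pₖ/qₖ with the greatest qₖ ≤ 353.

√693 = [26; 3, 12, 1, 4, 1, 12, 3, 52, …] (period length 8).
Convergents:
  p_0/q_0 = 26/1
  p_1/q_1 = 79/3
  p_2/q_2 = 974/37
  p_3/q_3 = 1053/40
  p_4/q_4 = 5186/197
  p_5/q_5 = 6239/237
  p_6/q_6 = 80054/3041
q_5 = 237 ≤ 353 < 3041 = q_6, so the answer is 6239/237.

6239/237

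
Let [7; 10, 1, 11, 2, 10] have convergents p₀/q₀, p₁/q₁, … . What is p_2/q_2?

Using pₖ = aₖpₖ₋₁ + pₖ₋₂, qₖ = aₖqₖ₋₁ + qₖ₋₂ (with p₋₁=1, p₋₂=0, q₋₁=0, q₋₂=1):
  k=0: a=7, p=7, q=1
  k=1: a=10, p=71, q=10
  k=2: a=1, p=78, q=11

78/11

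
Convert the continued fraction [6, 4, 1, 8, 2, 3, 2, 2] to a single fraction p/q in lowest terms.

11174/1801

Fold from the inside: start with 2/1.
  2 + 1/2 = 5/2
  3 + 2/5 = 17/5
  2 + 5/17 = 39/17
  8 + 17/39 = 329/39
  1 + 39/329 = 368/329
  4 + 329/368 = 1801/368
  6 + 368/1801 = 11174/1801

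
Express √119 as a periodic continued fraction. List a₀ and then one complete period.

[10; 1, 9, 1, 20]

a₀ = ⌊√119⌋ = 10.
With m₀=0, d₀=1 and mₖ₊₁ = dₖaₖ − mₖ, dₖ₊₁ = (n − mₖ₊₁²)/dₖ, aₖ₊₁ = ⌊(a₀+mₖ₊₁)/dₖ₊₁⌋:
  k=1: m=10, d=19, a=1
  k=2: m=9, d=2, a=9
  k=3: m=9, d=19, a=1
  k=4: m=10, d=1, a=20
d=1 and a=2a₀=20 at k=4, so the next step gives (m, d) = (10, 19) again — its k=1 value — and the period has length 4.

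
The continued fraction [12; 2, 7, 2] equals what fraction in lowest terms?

399/32

Fold from the inside: start with 2/1.
  7 + 1/2 = 15/2
  2 + 2/15 = 32/15
  12 + 15/32 = 399/32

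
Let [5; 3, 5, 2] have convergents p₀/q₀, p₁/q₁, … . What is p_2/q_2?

85/16

Using pₖ = aₖpₖ₋₁ + pₖ₋₂, qₖ = aₖqₖ₋₁ + qₖ₋₂ (with p₋₁=1, p₋₂=0, q₋₁=0, q₋₂=1):
  k=0: a=5, p=5, q=1
  k=1: a=3, p=16, q=3
  k=2: a=5, p=85, q=16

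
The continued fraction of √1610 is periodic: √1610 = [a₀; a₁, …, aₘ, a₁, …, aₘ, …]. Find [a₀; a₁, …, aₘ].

[40; 8, 80]

a₀ = ⌊√1610⌋ = 40.
With m₀=0, d₀=1 and mₖ₊₁ = dₖaₖ − mₖ, dₖ₊₁ = (n − mₖ₊₁²)/dₖ, aₖ₊₁ = ⌊(a₀+mₖ₊₁)/dₖ₊₁⌋:
  k=1: m=40, d=10, a=8
  k=2: m=40, d=1, a=80
d=1 and a=2a₀=80 at k=2, so the next step gives (m, d) = (40, 10) again — its k=1 value — and the period has length 2.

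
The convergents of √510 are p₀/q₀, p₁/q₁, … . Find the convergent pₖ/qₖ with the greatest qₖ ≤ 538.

√510 = [22; 1, 1, 2, 1, 1, 44, …] (period length 6).
Convergents:
  p_0/q_0 = 22/1
  p_1/q_1 = 23/1
  p_2/q_2 = 45/2
  p_3/q_3 = 113/5
  p_4/q_4 = 158/7
  p_5/q_5 = 271/12
  p_6/q_6 = 12082/535
  p_7/q_7 = 12353/547
q_6 = 535 ≤ 538 < 547 = q_7, so the answer is 12082/535.

12082/535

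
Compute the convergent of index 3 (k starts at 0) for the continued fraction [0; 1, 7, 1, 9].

8/9

Using pₖ = aₖpₖ₋₁ + pₖ₋₂, qₖ = aₖqₖ₋₁ + qₖ₋₂ (with p₋₁=1, p₋₂=0, q₋₁=0, q₋₂=1):
  k=0: a=0, p=0, q=1
  k=1: a=1, p=1, q=1
  k=2: a=7, p=7, q=8
  k=3: a=1, p=8, q=9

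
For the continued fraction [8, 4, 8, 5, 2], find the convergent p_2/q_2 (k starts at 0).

Using pₖ = aₖpₖ₋₁ + pₖ₋₂, qₖ = aₖqₖ₋₁ + qₖ₋₂ (with p₋₁=1, p₋₂=0, q₋₁=0, q₋₂=1):
  k=0: a=8, p=8, q=1
  k=1: a=4, p=33, q=4
  k=2: a=8, p=272, q=33

272/33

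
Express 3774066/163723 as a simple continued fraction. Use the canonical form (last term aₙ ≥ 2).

3774066 = 23×163723 + 8437
163723 = 19×8437 + 3420
8437 = 2×3420 + 1597
3420 = 2×1597 + 226
1597 = 7×226 + 15
226 = 15×15 + 1
15 = 15×1 + 0  (stop)
So 3774066/163723 = [23; 19, 2, 2, 7, 15, 15].

[23; 19, 2, 2, 7, 15, 15]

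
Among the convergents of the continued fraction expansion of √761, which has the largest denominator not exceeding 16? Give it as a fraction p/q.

√761 = [27; 1, 1, 2, 2, 1, 1, 54, …] (period length 7).
Convergents:
  p_0/q_0 = 27/1
  p_1/q_1 = 28/1
  p_2/q_2 = 55/2
  p_3/q_3 = 138/5
  p_4/q_4 = 331/12
  p_5/q_5 = 469/17
q_4 = 12 ≤ 16 < 17 = q_5, so the answer is 331/12.

331/12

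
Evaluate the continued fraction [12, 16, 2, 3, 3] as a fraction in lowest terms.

Using pₖ = aₖpₖ₋₁ + pₖ₋₂ and qₖ = aₖqₖ₋₁ + qₖ₋₂:
  k=0: a=12, p=12, q=1
  k=1: a=16, p=193, q=16
  k=2: a=2, p=398, q=33
  k=3: a=3, p=1387, q=115
  k=4: a=3, p=4559, q=378

4559/378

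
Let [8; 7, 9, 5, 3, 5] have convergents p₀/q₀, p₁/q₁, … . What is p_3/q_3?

Using pₖ = aₖpₖ₋₁ + pₖ₋₂, qₖ = aₖqₖ₋₁ + qₖ₋₂ (with p₋₁=1, p₋₂=0, q₋₁=0, q₋₂=1):
  k=0: a=8, p=8, q=1
  k=1: a=7, p=57, q=7
  k=2: a=9, p=521, q=64
  k=3: a=5, p=2662, q=327

2662/327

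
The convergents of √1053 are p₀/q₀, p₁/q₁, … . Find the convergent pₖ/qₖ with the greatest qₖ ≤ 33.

√1053 = [32; 2, 4, 2, 64, …] (period length 4).
Convergents:
  p_0/q_0 = 32/1
  p_1/q_1 = 65/2
  p_2/q_2 = 292/9
  p_3/q_3 = 649/20
  p_4/q_4 = 41828/1289
q_3 = 20 ≤ 33 < 1289 = q_4, so the answer is 649/20.

649/20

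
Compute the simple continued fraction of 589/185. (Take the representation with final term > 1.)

[3; 5, 2, 3, 1, 3]

589 = 3×185 + 34
185 = 5×34 + 15
34 = 2×15 + 4
15 = 3×4 + 3
4 = 1×3 + 1
3 = 3×1 + 0  (stop)
So 589/185 = [3; 5, 2, 3, 1, 3].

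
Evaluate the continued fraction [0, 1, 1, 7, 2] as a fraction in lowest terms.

Using pₖ = aₖpₖ₋₁ + pₖ₋₂ and qₖ = aₖqₖ₋₁ + qₖ₋₂:
  k=0: a=0, p=0, q=1
  k=1: a=1, p=1, q=1
  k=2: a=1, p=1, q=2
  k=3: a=7, p=8, q=15
  k=4: a=2, p=17, q=32

17/32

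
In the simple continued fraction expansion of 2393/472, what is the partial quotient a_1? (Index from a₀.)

14

2393 = 5·472 + 33   →  a_0 = 5
472 = 14·33 + 10   →  a_1 = 14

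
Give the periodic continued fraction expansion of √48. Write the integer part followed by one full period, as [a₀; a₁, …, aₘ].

a₀ = ⌊√48⌋ = 6.

[6; 1, 12]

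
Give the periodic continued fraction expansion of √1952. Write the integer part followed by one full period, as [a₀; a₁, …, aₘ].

a₀ = ⌊√1952⌋ = 44.
With m₀=0, d₀=1 and mₖ₊₁ = dₖaₖ − mₖ, dₖ₊₁ = (n − mₖ₊₁²)/dₖ, aₖ₊₁ = ⌊(a₀+mₖ₊₁)/dₖ₊₁⌋:
  k=1: m=44, d=16, a=5
  k=2: m=36, d=41, a=1
  k=3: m=5, d=47, a=1
  k=4: m=42, d=4, a=21
  k=5: m=42, d=47, a=1
  k=6: m=5, d=41, a=1
  k=7: m=36, d=16, a=5
  k=8: m=44, d=1, a=88
d=1 and a=2a₀=88 at k=8, so the next step gives (m, d) = (44, 16) again — its k=1 value — and the period has length 8.

[44; 5, 1, 1, 21, 1, 1, 5, 88]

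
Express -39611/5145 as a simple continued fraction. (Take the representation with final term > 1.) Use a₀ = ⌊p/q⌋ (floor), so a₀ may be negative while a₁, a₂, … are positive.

[-8; 3, 3, 9, 18, 3]

-39611 = -8·5145 + 1549
5145 = 3·1549 + 498
1549 = 3·498 + 55
498 = 9·55 + 3
55 = 18·3 + 1
3 = 3·1 + 0  (stop)
So -39611/5145 = [-8; 3, 3, 9, 18, 3].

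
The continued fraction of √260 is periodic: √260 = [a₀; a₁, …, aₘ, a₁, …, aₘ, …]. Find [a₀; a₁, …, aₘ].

a₀ = ⌊√260⌋ = 16.
With m₀=0, d₀=1 and mₖ₊₁ = dₖaₖ − mₖ, dₖ₊₁ = (n − mₖ₊₁²)/dₖ, aₖ₊₁ = ⌊(a₀+mₖ₊₁)/dₖ₊₁⌋:
  k=1: m=16, d=4, a=8
  k=2: m=16, d=1, a=32
d=1 and a=2a₀=32 at k=2, so the next step gives (m, d) = (16, 4) again — its k=1 value — and the period has length 2.

[16; 8, 32]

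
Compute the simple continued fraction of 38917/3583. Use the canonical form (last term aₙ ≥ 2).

38917 = 10*3583 + 3087
3583 = 1*3087 + 496
3087 = 6*496 + 111
496 = 4*111 + 52
111 = 2*52 + 7
52 = 7*7 + 3
7 = 2*3 + 1
3 = 3*1 + 0  (stop)
So 38917/3583 = [10; 1, 6, 4, 2, 7, 2, 3].

[10; 1, 6, 4, 2, 7, 2, 3]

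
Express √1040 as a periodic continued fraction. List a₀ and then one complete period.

[32; 4, 64]

a₀ = ⌊√1040⌋ = 32.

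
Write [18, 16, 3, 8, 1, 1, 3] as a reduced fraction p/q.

55123/3052

Using pₖ = aₖpₖ₋₁ + pₖ₋₂ and qₖ = aₖqₖ₋₁ + qₖ₋₂:
  k=0: a=18, p=18, q=1
  k=1: a=16, p=289, q=16
  k=2: a=3, p=885, q=49
  k=3: a=8, p=7369, q=408
  k=4: a=1, p=8254, q=457
  k=5: a=1, p=15623, q=865
  k=6: a=3, p=55123, q=3052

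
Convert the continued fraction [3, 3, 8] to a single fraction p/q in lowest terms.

Fold from the inside: start with 8/1.
  3 + 1/8 = 25/8
  3 + 8/25 = 83/25

83/25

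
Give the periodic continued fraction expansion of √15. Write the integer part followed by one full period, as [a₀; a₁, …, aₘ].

[3; 1, 6]

a₀ = ⌊√15⌋ = 3.
With m₀=0, d₀=1 and mₖ₊₁ = dₖaₖ − mₖ, dₖ₊₁ = (n − mₖ₊₁²)/dₖ, aₖ₊₁ = ⌊(a₀+mₖ₊₁)/dₖ₊₁⌋:
  k=1: m=3, d=6, a=1
  k=2: m=3, d=1, a=6
d=1 and a=2a₀=6 at k=2, so the next step gives (m, d) = (3, 6) again — its k=1 value — and the period has length 2.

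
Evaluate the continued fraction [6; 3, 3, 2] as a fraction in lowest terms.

145/23

Using pₖ = aₖpₖ₋₁ + pₖ₋₂ and qₖ = aₖqₖ₋₁ + qₖ₋₂:
  k=0: a=6, p=6, q=1
  k=1: a=3, p=19, q=3
  k=2: a=3, p=63, q=10
  k=3: a=2, p=145, q=23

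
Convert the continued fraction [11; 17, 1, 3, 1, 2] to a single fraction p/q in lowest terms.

2753/249

Using pₖ = aₖpₖ₋₁ + pₖ₋₂ and qₖ = aₖqₖ₋₁ + qₖ₋₂:
  k=0: a=11, p=11, q=1
  k=1: a=17, p=188, q=17
  k=2: a=1, p=199, q=18
  k=3: a=3, p=785, q=71
  k=4: a=1, p=984, q=89
  k=5: a=2, p=2753, q=249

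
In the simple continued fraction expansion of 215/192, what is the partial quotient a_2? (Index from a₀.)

2

215 = 1·192 + 23   →  a_0 = 1
192 = 8·23 + 8   →  a_1 = 8
23 = 2·8 + 7   →  a_2 = 2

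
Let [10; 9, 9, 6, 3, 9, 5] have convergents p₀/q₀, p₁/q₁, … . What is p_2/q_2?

829/82

Using pₖ = aₖpₖ₋₁ + pₖ₋₂, qₖ = aₖqₖ₋₁ + qₖ₋₂ (with p₋₁=1, p₋₂=0, q₋₁=0, q₋₂=1):
  k=0: a=10, p=10, q=1
  k=1: a=9, p=91, q=9
  k=2: a=9, p=829, q=82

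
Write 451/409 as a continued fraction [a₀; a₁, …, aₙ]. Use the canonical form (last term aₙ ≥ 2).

451 = 1×409 + 42
409 = 9×42 + 31
42 = 1×31 + 11
31 = 2×11 + 9
11 = 1×9 + 2
9 = 4×2 + 1
2 = 2×1 + 0  (stop)
So 451/409 = [1; 9, 1, 2, 1, 4, 2].

[1; 9, 1, 2, 1, 4, 2]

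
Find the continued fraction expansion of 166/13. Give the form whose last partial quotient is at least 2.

[12; 1, 3, 3]

166 = 12·13 + 10
13 = 1·10 + 3
10 = 3·3 + 1
3 = 3·1 + 0  (stop)
So 166/13 = [12; 1, 3, 3].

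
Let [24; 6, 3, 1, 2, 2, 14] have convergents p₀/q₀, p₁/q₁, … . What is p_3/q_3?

Using pₖ = aₖpₖ₋₁ + pₖ₋₂, qₖ = aₖqₖ₋₁ + qₖ₋₂ (with p₋₁=1, p₋₂=0, q₋₁=0, q₋₂=1):
  k=0: a=24, p=24, q=1
  k=1: a=6, p=145, q=6
  k=2: a=3, p=459, q=19
  k=3: a=1, p=604, q=25

604/25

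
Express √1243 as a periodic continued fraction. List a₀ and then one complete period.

a₀ = ⌊√1243⌋ = 35.

[35; 3, 1, 9, 3, 9, 1, 3, 70]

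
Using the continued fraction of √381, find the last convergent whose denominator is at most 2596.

40112/2055

√381 = [19; 1, 1, 12, 1, 1, 38, …] (period length 6).
Convergents:
  p_0/q_0 = 19/1
  p_1/q_1 = 20/1
  p_2/q_2 = 39/2
  p_3/q_3 = 488/25
  p_4/q_4 = 527/27
  p_5/q_5 = 1015/52
  p_6/q_6 = 39097/2003
  p_7/q_7 = 40112/2055
  p_8/q_8 = 79209/4058
q_7 = 2055 ≤ 2596 < 4058 = q_8, so the answer is 40112/2055.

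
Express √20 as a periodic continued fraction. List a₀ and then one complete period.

a₀ = ⌊√20⌋ = 4.
With m₀=0, d₀=1 and mₖ₊₁ = dₖaₖ − mₖ, dₖ₊₁ = (n − mₖ₊₁²)/dₖ, aₖ₊₁ = ⌊(a₀+mₖ₊₁)/dₖ₊₁⌋:
  k=1: m=4, d=4, a=2
  k=2: m=4, d=1, a=8
d=1 and a=2a₀=8 at k=2, so the next step gives (m, d) = (4, 4) again — its k=1 value — and the period has length 2.

[4; 2, 8]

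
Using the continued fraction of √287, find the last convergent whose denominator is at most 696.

9775/577

√287 = [16; 1, 15, 1, 32, …] (period length 4).
Convergents:
  p_0/q_0 = 16/1
  p_1/q_1 = 17/1
  p_2/q_2 = 271/16
  p_3/q_3 = 288/17
  p_4/q_4 = 9487/560
  p_5/q_5 = 9775/577
  p_6/q_6 = 156112/9215
q_5 = 577 ≤ 696 < 9215 = q_6, so the answer is 9775/577.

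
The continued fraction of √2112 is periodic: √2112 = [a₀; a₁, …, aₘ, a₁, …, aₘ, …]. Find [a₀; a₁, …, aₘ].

[45; 1, 21, 1, 90]

a₀ = ⌊√2112⌋ = 45.
With m₀=0, d₀=1 and mₖ₊₁ = dₖaₖ − mₖ, dₖ₊₁ = (n − mₖ₊₁²)/dₖ, aₖ₊₁ = ⌊(a₀+mₖ₊₁)/dₖ₊₁⌋:
  k=1: m=45, d=87, a=1
  k=2: m=42, d=4, a=21
  k=3: m=42, d=87, a=1
  k=4: m=45, d=1, a=90
d=1 and a=2a₀=90 at k=4, so the next step gives (m, d) = (45, 87) again — its k=1 value — and the period has length 4.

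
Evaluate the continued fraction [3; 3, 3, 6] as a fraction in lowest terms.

Using pₖ = aₖpₖ₋₁ + pₖ₋₂ and qₖ = aₖqₖ₋₁ + qₖ₋₂:
  k=0: a=3, p=3, q=1
  k=1: a=3, p=10, q=3
  k=2: a=3, p=33, q=10
  k=3: a=6, p=208, q=63

208/63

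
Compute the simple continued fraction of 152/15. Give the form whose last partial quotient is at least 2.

[10; 7, 2]

152 = 10*15 + 2
15 = 7*2 + 1
2 = 2*1 + 0  (stop)
So 152/15 = [10; 7, 2].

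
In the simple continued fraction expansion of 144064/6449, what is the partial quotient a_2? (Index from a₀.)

144064 = 22·6449 + 2186   →  a_0 = 22
6449 = 2·2186 + 2077   →  a_1 = 2
2186 = 1·2077 + 109   →  a_2 = 1

1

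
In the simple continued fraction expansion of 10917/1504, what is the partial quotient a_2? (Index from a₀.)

1

10917 = 7·1504 + 389   →  a_0 = 7
1504 = 3·389 + 337   →  a_1 = 3
389 = 1·337 + 52   →  a_2 = 1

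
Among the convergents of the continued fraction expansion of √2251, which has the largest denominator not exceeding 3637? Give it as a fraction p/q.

√2251 = [47; 2, 4, 47, 4, 2, 94, …] (period length 6).
Convergents:
  p_0/q_0 = 47/1
  p_1/q_1 = 95/2
  p_2/q_2 = 427/9
  p_3/q_3 = 20164/425
  p_4/q_4 = 81083/1709
  p_5/q_5 = 182330/3843
q_4 = 1709 ≤ 3637 < 3843 = q_5, so the answer is 81083/1709.

81083/1709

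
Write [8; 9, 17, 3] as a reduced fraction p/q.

Using pₖ = aₖpₖ₋₁ + pₖ₋₂ and qₖ = aₖqₖ₋₁ + qₖ₋₂:
  k=0: a=8, p=8, q=1
  k=1: a=9, p=73, q=9
  k=2: a=17, p=1249, q=154
  k=3: a=3, p=3820, q=471

3820/471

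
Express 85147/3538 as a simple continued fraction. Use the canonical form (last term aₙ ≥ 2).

85147 = 24*3538 + 235
3538 = 15*235 + 13
235 = 18*13 + 1
13 = 13*1 + 0  (stop)
So 85147/3538 = [24; 15, 18, 13].

[24; 15, 18, 13]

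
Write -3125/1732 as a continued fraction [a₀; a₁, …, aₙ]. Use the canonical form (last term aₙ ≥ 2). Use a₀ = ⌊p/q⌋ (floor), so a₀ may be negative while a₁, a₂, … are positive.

[-2; 5, 9, 6, 6]

-3125 = -2×1732 + 339
1732 = 5×339 + 37
339 = 9×37 + 6
37 = 6×6 + 1
6 = 6×1 + 0  (stop)
So -3125/1732 = [-2; 5, 9, 6, 6].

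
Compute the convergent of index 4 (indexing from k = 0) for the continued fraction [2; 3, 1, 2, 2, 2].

59/26

Using pₖ = aₖpₖ₋₁ + pₖ₋₂, qₖ = aₖqₖ₋₁ + qₖ₋₂ (with p₋₁=1, p₋₂=0, q₋₁=0, q₋₂=1):
  k=0: a=2, p=2, q=1
  k=1: a=3, p=7, q=3
  k=2: a=1, p=9, q=4
  k=3: a=2, p=25, q=11
  k=4: a=2, p=59, q=26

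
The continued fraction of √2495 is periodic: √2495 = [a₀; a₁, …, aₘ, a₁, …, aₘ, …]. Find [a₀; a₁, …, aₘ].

[49; 1, 18, 1, 98]

a₀ = ⌊√2495⌋ = 49.
With m₀=0, d₀=1 and mₖ₊₁ = dₖaₖ − mₖ, dₖ₊₁ = (n − mₖ₊₁²)/dₖ, aₖ₊₁ = ⌊(a₀+mₖ₊₁)/dₖ₊₁⌋:
  k=1: m=49, d=94, a=1
  k=2: m=45, d=5, a=18
  k=3: m=45, d=94, a=1
  k=4: m=49, d=1, a=98
d=1 and a=2a₀=98 at k=4, so the next step gives (m, d) = (49, 94) again — its k=1 value — and the period has length 4.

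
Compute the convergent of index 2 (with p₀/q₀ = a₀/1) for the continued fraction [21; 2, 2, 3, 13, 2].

107/5

Using pₖ = aₖpₖ₋₁ + pₖ₋₂, qₖ = aₖqₖ₋₁ + qₖ₋₂ (with p₋₁=1, p₋₂=0, q₋₁=0, q₋₂=1):
  k=0: a=21, p=21, q=1
  k=1: a=2, p=43, q=2
  k=2: a=2, p=107, q=5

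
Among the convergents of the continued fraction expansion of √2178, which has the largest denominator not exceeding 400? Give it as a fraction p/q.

13114/281

√2178 = [46; 1, 2, 46, 2, 1, 92, …] (period length 6).
Convergents:
  p_0/q_0 = 46/1
  p_1/q_1 = 47/1
  p_2/q_2 = 140/3
  p_3/q_3 = 6487/139
  p_4/q_4 = 13114/281
  p_5/q_5 = 19601/420
q_4 = 281 ≤ 400 < 420 = q_5, so the answer is 13114/281.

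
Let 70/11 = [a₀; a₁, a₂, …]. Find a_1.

2

70 = 6·11 + 4   →  a_0 = 6
11 = 2·4 + 3   →  a_1 = 2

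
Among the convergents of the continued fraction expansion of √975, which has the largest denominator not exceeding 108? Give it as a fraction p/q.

1249/40

√975 = [31; 4, 2, 4, 62, …] (period length 4).
Convergents:
  p_0/q_0 = 31/1
  p_1/q_1 = 125/4
  p_2/q_2 = 281/9
  p_3/q_3 = 1249/40
  p_4/q_4 = 77719/2489
q_3 = 40 ≤ 108 < 2489 = q_4, so the answer is 1249/40.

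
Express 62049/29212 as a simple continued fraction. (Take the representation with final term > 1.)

62049 = 2*29212 + 3625
29212 = 8*3625 + 212
3625 = 17*212 + 21
212 = 10*21 + 2
21 = 10*2 + 1
2 = 2*1 + 0  (stop)
So 62049/29212 = [2; 8, 17, 10, 10, 2].

[2; 8, 17, 10, 10, 2]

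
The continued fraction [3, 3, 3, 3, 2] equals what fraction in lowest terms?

Using pₖ = aₖpₖ₋₁ + pₖ₋₂ and qₖ = aₖqₖ₋₁ + qₖ₋₂:
  k=0: a=3, p=3, q=1
  k=1: a=3, p=10, q=3
  k=2: a=3, p=33, q=10
  k=3: a=3, p=109, q=33
  k=4: a=2, p=251, q=76

251/76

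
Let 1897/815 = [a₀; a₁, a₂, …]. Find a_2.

1897 = 2·815 + 267   →  a_0 = 2
815 = 3·267 + 14   →  a_1 = 3
267 = 19·14 + 1   →  a_2 = 19

19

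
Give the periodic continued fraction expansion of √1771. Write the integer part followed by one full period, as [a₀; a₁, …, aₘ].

[42; 12, 84]

a₀ = ⌊√1771⌋ = 42.
With m₀=0, d₀=1 and mₖ₊₁ = dₖaₖ − mₖ, dₖ₊₁ = (n − mₖ₊₁²)/dₖ, aₖ₊₁ = ⌊(a₀+mₖ₊₁)/dₖ₊₁⌋:
  k=1: m=42, d=7, a=12
  k=2: m=42, d=1, a=84
d=1 and a=2a₀=84 at k=2, so the next step gives (m, d) = (42, 7) again — its k=1 value — and the period has length 2.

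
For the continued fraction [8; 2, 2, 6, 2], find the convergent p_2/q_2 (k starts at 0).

42/5

Using pₖ = aₖpₖ₋₁ + pₖ₋₂, qₖ = aₖqₖ₋₁ + qₖ₋₂ (with p₋₁=1, p₋₂=0, q₋₁=0, q₋₂=1):
  k=0: a=8, p=8, q=1
  k=1: a=2, p=17, q=2
  k=2: a=2, p=42, q=5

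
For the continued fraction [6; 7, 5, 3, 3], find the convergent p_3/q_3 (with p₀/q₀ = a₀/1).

706/115

Using pₖ = aₖpₖ₋₁ + pₖ₋₂, qₖ = aₖqₖ₋₁ + qₖ₋₂ (with p₋₁=1, p₋₂=0, q₋₁=0, q₋₂=1):
  k=0: a=6, p=6, q=1
  k=1: a=7, p=43, q=7
  k=2: a=5, p=221, q=36
  k=3: a=3, p=706, q=115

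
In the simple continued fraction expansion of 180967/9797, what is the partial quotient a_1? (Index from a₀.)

180967 = 18·9797 + 4621   →  a_0 = 18
9797 = 2·4621 + 555   →  a_1 = 2

2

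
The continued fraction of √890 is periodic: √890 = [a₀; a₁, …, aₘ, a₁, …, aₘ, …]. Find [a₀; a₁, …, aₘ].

a₀ = ⌊√890⌋ = 29.
With m₀=0, d₀=1 and mₖ₊₁ = dₖaₖ − mₖ, dₖ₊₁ = (n − mₖ₊₁²)/dₖ, aₖ₊₁ = ⌊(a₀+mₖ₊₁)/dₖ₊₁⌋:
  k=1: m=29, d=49, a=1
  k=2: m=20, d=10, a=4
  k=3: m=20, d=49, a=1
  k=4: m=29, d=1, a=58
d=1 and a=2a₀=58 at k=4, so the next step gives (m, d) = (29, 49) again — its k=1 value — and the period has length 4.

[29; 1, 4, 1, 58]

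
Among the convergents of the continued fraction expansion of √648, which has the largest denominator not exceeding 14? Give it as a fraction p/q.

√648 = [25; 2, 5, 6, 5, 2, 50, …] (period length 6).
Convergents:
  p_0/q_0 = 25/1
  p_1/q_1 = 51/2
  p_2/q_2 = 280/11
  p_3/q_3 = 1731/68
q_2 = 11 ≤ 14 < 68 = q_3, so the answer is 280/11.

280/11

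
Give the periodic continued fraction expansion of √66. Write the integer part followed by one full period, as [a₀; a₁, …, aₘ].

a₀ = ⌊√66⌋ = 8.
With m₀=0, d₀=1 and mₖ₊₁ = dₖaₖ − mₖ, dₖ₊₁ = (n − mₖ₊₁²)/dₖ, aₖ₊₁ = ⌊(a₀+mₖ₊₁)/dₖ₊₁⌋:
  k=1: m=8, d=2, a=8
  k=2: m=8, d=1, a=16
d=1 and a=2a₀=16 at k=2, so the next step gives (m, d) = (8, 2) again — its k=1 value — and the period has length 2.

[8; 8, 16]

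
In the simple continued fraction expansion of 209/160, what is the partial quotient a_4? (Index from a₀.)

209 = 1·160 + 49   →  a_0 = 1
160 = 3·49 + 13   →  a_1 = 3
49 = 3·13 + 10   →  a_2 = 3
13 = 1·10 + 3   →  a_3 = 1
10 = 3·3 + 1   →  a_4 = 3

3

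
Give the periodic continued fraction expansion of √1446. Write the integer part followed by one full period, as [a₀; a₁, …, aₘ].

[38; 38, 76]

a₀ = ⌊√1446⌋ = 38.
With m₀=0, d₀=1 and mₖ₊₁ = dₖaₖ − mₖ, dₖ₊₁ = (n − mₖ₊₁²)/dₖ, aₖ₊₁ = ⌊(a₀+mₖ₊₁)/dₖ₊₁⌋:
  k=1: m=38, d=2, a=38
  k=2: m=38, d=1, a=76
d=1 and a=2a₀=76 at k=2, so the next step gives (m, d) = (38, 2) again — its k=1 value — and the period has length 2.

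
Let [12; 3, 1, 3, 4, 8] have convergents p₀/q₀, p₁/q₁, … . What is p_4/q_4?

785/64

Using pₖ = aₖpₖ₋₁ + pₖ₋₂, qₖ = aₖqₖ₋₁ + qₖ₋₂ (with p₋₁=1, p₋₂=0, q₋₁=0, q₋₂=1):
  k=0: a=12, p=12, q=1
  k=1: a=3, p=37, q=3
  k=2: a=1, p=49, q=4
  k=3: a=3, p=184, q=15
  k=4: a=4, p=785, q=64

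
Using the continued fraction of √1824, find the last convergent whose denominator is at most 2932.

87851/2057

√1824 = [42; 1, 2, 2, 2, 1, 84, …] (period length 6).
Convergents:
  p_0/q_0 = 42/1
  p_1/q_1 = 43/1
  p_2/q_2 = 128/3
  p_3/q_3 = 299/7
  p_4/q_4 = 726/17
  p_5/q_5 = 1025/24
  p_6/q_6 = 86826/2033
  p_7/q_7 = 87851/2057
  p_8/q_8 = 262528/6147
q_7 = 2057 ≤ 2932 < 6147 = q_8, so the answer is 87851/2057.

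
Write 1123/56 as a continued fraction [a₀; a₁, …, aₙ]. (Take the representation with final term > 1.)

1123 = 20·56 + 3
56 = 18·3 + 2
3 = 1·2 + 1
2 = 2·1 + 0  (stop)
So 1123/56 = [20; 18, 1, 2].

[20; 18, 1, 2]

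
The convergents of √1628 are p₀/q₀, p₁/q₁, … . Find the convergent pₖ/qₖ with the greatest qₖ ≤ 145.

√1628 = [40; 2, 1, 6, 1, 2, 80, …] (period length 6).
Convergents:
  p_0/q_0 = 40/1
  p_1/q_1 = 81/2
  p_2/q_2 = 121/3
  p_3/q_3 = 807/20
  p_4/q_4 = 928/23
  p_5/q_5 = 2663/66
  p_6/q_6 = 213968/5303
q_5 = 66 ≤ 145 < 5303 = q_6, so the answer is 2663/66.

2663/66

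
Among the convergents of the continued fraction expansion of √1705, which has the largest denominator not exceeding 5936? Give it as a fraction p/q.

√1705 = [41; 3, 2, 3, 82, …] (period length 4).
Convergents:
  p_0/q_0 = 41/1
  p_1/q_1 = 124/3
  p_2/q_2 = 289/7
  p_3/q_3 = 991/24
  p_4/q_4 = 81551/1975
  p_5/q_5 = 245644/5949
q_4 = 1975 ≤ 5936 < 5949 = q_5, so the answer is 81551/1975.

81551/1975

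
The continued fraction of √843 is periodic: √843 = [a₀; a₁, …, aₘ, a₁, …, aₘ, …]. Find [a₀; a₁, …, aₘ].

a₀ = ⌊√843⌋ = 29.
With m₀=0, d₀=1 and mₖ₊₁ = dₖaₖ − mₖ, dₖ₊₁ = (n − mₖ₊₁²)/dₖ, aₖ₊₁ = ⌊(a₀+mₖ₊₁)/dₖ₊₁⌋:
  k=1: m=29, d=2, a=29
  k=2: m=29, d=1, a=58
d=1 and a=2a₀=58 at k=2, so the next step gives (m, d) = (29, 2) again — its k=1 value — and the period has length 2.

[29; 29, 58]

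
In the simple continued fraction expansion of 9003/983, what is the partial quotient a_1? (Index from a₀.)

6

9003 = 9·983 + 156   →  a_0 = 9
983 = 6·156 + 47   →  a_1 = 6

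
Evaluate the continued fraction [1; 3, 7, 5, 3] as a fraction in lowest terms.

Using pₖ = aₖpₖ₋₁ + pₖ₋₂ and qₖ = aₖqₖ₋₁ + qₖ₋₂:
  k=0: a=1, p=1, q=1
  k=1: a=3, p=4, q=3
  k=2: a=7, p=29, q=22
  k=3: a=5, p=149, q=113
  k=4: a=3, p=476, q=361

476/361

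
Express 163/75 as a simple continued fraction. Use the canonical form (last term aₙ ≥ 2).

[2; 5, 1, 3, 3]

163 = 2*75 + 13
75 = 5*13 + 10
13 = 1*10 + 3
10 = 3*3 + 1
3 = 3*1 + 0  (stop)
So 163/75 = [2; 5, 1, 3, 3].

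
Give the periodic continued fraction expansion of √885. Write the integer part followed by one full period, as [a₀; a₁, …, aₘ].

[29; 1, 2, 1, 58]

a₀ = ⌊√885⌋ = 29.
With m₀=0, d₀=1 and mₖ₊₁ = dₖaₖ − mₖ, dₖ₊₁ = (n − mₖ₊₁²)/dₖ, aₖ₊₁ = ⌊(a₀+mₖ₊₁)/dₖ₊₁⌋:
  k=1: m=29, d=44, a=1
  k=2: m=15, d=15, a=2
  k=3: m=15, d=44, a=1
  k=4: m=29, d=1, a=58
d=1 and a=2a₀=58 at k=4, so the next step gives (m, d) = (29, 44) again — its k=1 value — and the period has length 4.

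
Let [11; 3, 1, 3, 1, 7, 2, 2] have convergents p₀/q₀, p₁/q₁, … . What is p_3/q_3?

169/15

Using pₖ = aₖpₖ₋₁ + pₖ₋₂, qₖ = aₖqₖ₋₁ + qₖ₋₂ (with p₋₁=1, p₋₂=0, q₋₁=0, q₋₂=1):
  k=0: a=11, p=11, q=1
  k=1: a=3, p=34, q=3
  k=2: a=1, p=45, q=4
  k=3: a=3, p=169, q=15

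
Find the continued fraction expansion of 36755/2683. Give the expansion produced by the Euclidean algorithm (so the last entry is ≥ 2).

[13; 1, 2, 3, 12, 2, 10]

36755 = 13*2683 + 1876
2683 = 1*1876 + 807
1876 = 2*807 + 262
807 = 3*262 + 21
262 = 12*21 + 10
21 = 2*10 + 1
10 = 10*1 + 0  (stop)
So 36755/2683 = [13; 1, 2, 3, 12, 2, 10].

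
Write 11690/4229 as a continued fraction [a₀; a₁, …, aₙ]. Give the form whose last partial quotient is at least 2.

11690 = 2*4229 + 3232
4229 = 1*3232 + 997
3232 = 3*997 + 241
997 = 4*241 + 33
241 = 7*33 + 10
33 = 3*10 + 3
10 = 3*3 + 1
3 = 3*1 + 0  (stop)
So 11690/4229 = [2; 1, 3, 4, 7, 3, 3, 3].

[2; 1, 3, 4, 7, 3, 3, 3]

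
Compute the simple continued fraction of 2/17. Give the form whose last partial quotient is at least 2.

[0; 8, 2]

2 = 0·17 + 2
17 = 8·2 + 1
2 = 2·1 + 0  (stop)
So 2/17 = [0; 8, 2].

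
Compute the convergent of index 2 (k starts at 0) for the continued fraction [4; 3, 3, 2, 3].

Using pₖ = aₖpₖ₋₁ + pₖ₋₂, qₖ = aₖqₖ₋₁ + qₖ₋₂ (with p₋₁=1, p₋₂=0, q₋₁=0, q₋₂=1):
  k=0: a=4, p=4, q=1
  k=1: a=3, p=13, q=3
  k=2: a=3, p=43, q=10

43/10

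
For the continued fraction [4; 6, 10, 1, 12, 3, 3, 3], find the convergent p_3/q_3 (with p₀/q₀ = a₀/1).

279/67

Using pₖ = aₖpₖ₋₁ + pₖ₋₂, qₖ = aₖqₖ₋₁ + qₖ₋₂ (with p₋₁=1, p₋₂=0, q₋₁=0, q₋₂=1):
  k=0: a=4, p=4, q=1
  k=1: a=6, p=25, q=6
  k=2: a=10, p=254, q=61
  k=3: a=1, p=279, q=67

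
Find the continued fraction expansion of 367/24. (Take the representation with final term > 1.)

367 = 15·24 + 7
24 = 3·7 + 3
7 = 2·3 + 1
3 = 3·1 + 0  (stop)
So 367/24 = [15; 3, 2, 3].

[15; 3, 2, 3]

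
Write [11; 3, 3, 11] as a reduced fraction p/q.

Using pₖ = aₖpₖ₋₁ + pₖ₋₂ and qₖ = aₖqₖ₋₁ + qₖ₋₂:
  k=0: a=11, p=11, q=1
  k=1: a=3, p=34, q=3
  k=2: a=3, p=113, q=10
  k=3: a=11, p=1277, q=113

1277/113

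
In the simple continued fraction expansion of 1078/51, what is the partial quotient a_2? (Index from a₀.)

3

1078 = 21·51 + 7   →  a_0 = 21
51 = 7·7 + 2   →  a_1 = 7
7 = 3·2 + 1   →  a_2 = 3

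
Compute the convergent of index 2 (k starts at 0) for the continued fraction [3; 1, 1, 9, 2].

7/2

Using pₖ = aₖpₖ₋₁ + pₖ₋₂, qₖ = aₖqₖ₋₁ + qₖ₋₂ (with p₋₁=1, p₋₂=0, q₋₁=0, q₋₂=1):
  k=0: a=3, p=3, q=1
  k=1: a=1, p=4, q=1
  k=2: a=1, p=7, q=2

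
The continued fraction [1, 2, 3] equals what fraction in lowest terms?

10/7

Fold from the inside: start with 3/1.
  2 + 1/3 = 7/3
  1 + 3/7 = 10/7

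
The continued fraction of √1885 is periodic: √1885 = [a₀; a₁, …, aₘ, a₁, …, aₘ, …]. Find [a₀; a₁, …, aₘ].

[43; 2, 2, 2, 86]

a₀ = ⌊√1885⌋ = 43.
With m₀=0, d₀=1 and mₖ₊₁ = dₖaₖ − mₖ, dₖ₊₁ = (n − mₖ₊₁²)/dₖ, aₖ₊₁ = ⌊(a₀+mₖ₊₁)/dₖ₊₁⌋:
  k=1: m=43, d=36, a=2
  k=2: m=29, d=29, a=2
  k=3: m=29, d=36, a=2
  k=4: m=43, d=1, a=86
d=1 and a=2a₀=86 at k=4, so the next step gives (m, d) = (43, 36) again — its k=1 value — and the period has length 4.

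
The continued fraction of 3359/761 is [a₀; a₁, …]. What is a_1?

2

3359 = 4·761 + 315   →  a_0 = 4
761 = 2·315 + 131   →  a_1 = 2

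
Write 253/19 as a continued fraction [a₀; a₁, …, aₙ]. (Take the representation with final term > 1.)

[13; 3, 6]

253 = 13·19 + 6
19 = 3·6 + 1
6 = 6·1 + 0  (stop)
So 253/19 = [13; 3, 6].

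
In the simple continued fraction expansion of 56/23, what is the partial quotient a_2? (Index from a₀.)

3

56 = 2·23 + 10   →  a_0 = 2
23 = 2·10 + 3   →  a_1 = 2
10 = 3·3 + 1   →  a_2 = 3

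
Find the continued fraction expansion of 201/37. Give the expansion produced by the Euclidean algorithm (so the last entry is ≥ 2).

201 = 5*37 + 16
37 = 2*16 + 5
16 = 3*5 + 1
5 = 5*1 + 0  (stop)
So 201/37 = [5; 2, 3, 5].

[5; 2, 3, 5]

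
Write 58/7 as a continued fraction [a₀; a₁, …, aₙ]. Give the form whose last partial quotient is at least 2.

[8; 3, 2]

58 = 8·7 + 2
7 = 3·2 + 1
2 = 2·1 + 0  (stop)
So 58/7 = [8; 3, 2].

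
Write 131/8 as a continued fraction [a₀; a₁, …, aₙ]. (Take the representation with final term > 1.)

[16; 2, 1, 2]

131 = 16*8 + 3
8 = 2*3 + 2
3 = 1*2 + 1
2 = 2*1 + 0  (stop)
So 131/8 = [16; 2, 1, 2].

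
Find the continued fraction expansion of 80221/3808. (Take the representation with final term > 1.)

[21; 15, 19, 2, 6]

80221 = 21*3808 + 253
3808 = 15*253 + 13
253 = 19*13 + 6
13 = 2*6 + 1
6 = 6*1 + 0  (stop)
So 80221/3808 = [21; 15, 19, 2, 6].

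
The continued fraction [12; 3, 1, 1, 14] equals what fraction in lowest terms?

Fold from the inside: start with 14/1.
  1 + 1/14 = 15/14
  1 + 14/15 = 29/15
  3 + 15/29 = 102/29
  12 + 29/102 = 1253/102

1253/102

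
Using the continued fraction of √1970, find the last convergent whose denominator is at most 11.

√1970 = [44; 2, 1, 1, 2, 88, …] (period length 5).
Convergents:
  p_0/q_0 = 44/1
  p_1/q_1 = 89/2
  p_2/q_2 = 133/3
  p_3/q_3 = 222/5
  p_4/q_4 = 577/13
q_3 = 5 ≤ 11 < 13 = q_4, so the answer is 222/5.

222/5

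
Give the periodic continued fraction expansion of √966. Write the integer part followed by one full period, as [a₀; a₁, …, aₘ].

[31; 12, 2, 2, 2, 12, 62]

a₀ = ⌊√966⌋ = 31.
With m₀=0, d₀=1 and mₖ₊₁ = dₖaₖ − mₖ, dₖ₊₁ = (n − mₖ₊₁²)/dₖ, aₖ₊₁ = ⌊(a₀+mₖ₊₁)/dₖ₊₁⌋:
  k=1: m=31, d=5, a=12
  k=2: m=29, d=25, a=2
  k=3: m=21, d=21, a=2
  k=4: m=21, d=25, a=2
  k=5: m=29, d=5, a=12
  k=6: m=31, d=1, a=62
d=1 and a=2a₀=62 at k=6, so the next step gives (m, d) = (31, 5) again — its k=1 value — and the period has length 6.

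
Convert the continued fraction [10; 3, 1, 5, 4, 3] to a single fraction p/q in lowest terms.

Using pₖ = aₖpₖ₋₁ + pₖ₋₂ and qₖ = aₖqₖ₋₁ + qₖ₋₂:
  k=0: a=10, p=10, q=1
  k=1: a=3, p=31, q=3
  k=2: a=1, p=41, q=4
  k=3: a=5, p=236, q=23
  k=4: a=4, p=985, q=96
  k=5: a=3, p=3191, q=311

3191/311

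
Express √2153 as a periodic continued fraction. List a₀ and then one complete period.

[46; 2, 2, 92]

a₀ = ⌊√2153⌋ = 46.
With m₀=0, d₀=1 and mₖ₊₁ = dₖaₖ − mₖ, dₖ₊₁ = (n − mₖ₊₁²)/dₖ, aₖ₊₁ = ⌊(a₀+mₖ₊₁)/dₖ₊₁⌋:
  k=1: m=46, d=37, a=2
  k=2: m=28, d=37, a=2
  k=3: m=46, d=1, a=92
d=1 and a=2a₀=92 at k=3, so the next step gives (m, d) = (46, 37) again — its k=1 value — and the period has length 3.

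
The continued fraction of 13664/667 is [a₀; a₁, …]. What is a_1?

2

13664 = 20·667 + 324   →  a_0 = 20
667 = 2·324 + 19   →  a_1 = 2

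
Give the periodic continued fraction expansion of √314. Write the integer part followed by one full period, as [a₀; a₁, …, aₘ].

[17; 1, 2, 1, 1, 2, 1, 34]

a₀ = ⌊√314⌋ = 17.
With m₀=0, d₀=1 and mₖ₊₁ = dₖaₖ − mₖ, dₖ₊₁ = (n − mₖ₊₁²)/dₖ, aₖ₊₁ = ⌊(a₀+mₖ₊₁)/dₖ₊₁⌋:
  k=1: m=17, d=25, a=1
  k=2: m=8, d=10, a=2
  k=3: m=12, d=17, a=1
  k=4: m=5, d=17, a=1
  k=5: m=12, d=10, a=2
  k=6: m=8, d=25, a=1
  k=7: m=17, d=1, a=34
d=1 and a=2a₀=34 at k=7, so the next step gives (m, d) = (17, 25) again — its k=1 value — and the period has length 7.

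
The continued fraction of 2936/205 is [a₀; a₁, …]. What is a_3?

2936 = 14·205 + 66   →  a_0 = 14
205 = 3·66 + 7   →  a_1 = 3
66 = 9·7 + 3   →  a_2 = 9
7 = 2·3 + 1   →  a_3 = 2

2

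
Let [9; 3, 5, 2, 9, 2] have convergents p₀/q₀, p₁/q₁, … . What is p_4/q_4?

Using pₖ = aₖpₖ₋₁ + pₖ₋₂, qₖ = aₖqₖ₋₁ + qₖ₋₂ (with p₋₁=1, p₋₂=0, q₋₁=0, q₋₂=1):
  k=0: a=9, p=9, q=1
  k=1: a=3, p=28, q=3
  k=2: a=5, p=149, q=16
  k=3: a=2, p=326, q=35
  k=4: a=9, p=3083, q=331

3083/331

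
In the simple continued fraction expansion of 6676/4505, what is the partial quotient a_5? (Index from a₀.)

6676 = 1·4505 + 2171   →  a_0 = 1
4505 = 2·2171 + 163   →  a_1 = 2
2171 = 13·163 + 52   →  a_2 = 13
163 = 3·52 + 7   →  a_3 = 3
52 = 7·7 + 3   →  a_4 = 7
7 = 2·3 + 1   →  a_5 = 2

2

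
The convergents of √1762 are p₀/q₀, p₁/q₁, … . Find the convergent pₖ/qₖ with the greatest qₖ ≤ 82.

1763/42

√1762 = [41; 1, 40, 1, 82, …] (period length 4).
Convergents:
  p_0/q_0 = 41/1
  p_1/q_1 = 42/1
  p_2/q_2 = 1721/41
  p_3/q_3 = 1763/42
  p_4/q_4 = 146287/3485
q_3 = 42 ≤ 82 < 3485 = q_4, so the answer is 1763/42.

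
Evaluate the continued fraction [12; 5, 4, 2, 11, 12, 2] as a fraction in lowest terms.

Using pₖ = aₖpₖ₋₁ + pₖ₋₂ and qₖ = aₖqₖ₋₁ + qₖ₋₂:
  k=0: a=12, p=12, q=1
  k=1: a=5, p=61, q=5
  k=2: a=4, p=256, q=21
  k=3: a=2, p=573, q=47
  k=4: a=11, p=6559, q=538
  k=5: a=12, p=79281, q=6503
  k=6: a=2, p=165121, q=13544

165121/13544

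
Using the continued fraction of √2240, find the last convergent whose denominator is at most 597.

10081/213

√2240 = [47; 3, 23, 3, 94, …] (period length 4).
Convergents:
  p_0/q_0 = 47/1
  p_1/q_1 = 142/3
  p_2/q_2 = 3313/70
  p_3/q_3 = 10081/213
  p_4/q_4 = 950927/20092
q_3 = 213 ≤ 597 < 20092 = q_4, so the answer is 10081/213.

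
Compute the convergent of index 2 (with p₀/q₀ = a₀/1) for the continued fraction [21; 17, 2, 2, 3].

737/35

Using pₖ = aₖpₖ₋₁ + pₖ₋₂, qₖ = aₖqₖ₋₁ + qₖ₋₂ (with p₋₁=1, p₋₂=0, q₋₁=0, q₋₂=1):
  k=0: a=21, p=21, q=1
  k=1: a=17, p=358, q=17
  k=2: a=2, p=737, q=35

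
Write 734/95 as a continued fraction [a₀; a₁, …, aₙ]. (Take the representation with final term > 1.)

734 = 7·95 + 69
95 = 1·69 + 26
69 = 2·26 + 17
26 = 1·17 + 9
17 = 1·9 + 8
9 = 1·8 + 1
8 = 8·1 + 0  (stop)
So 734/95 = [7; 1, 2, 1, 1, 1, 8].

[7; 1, 2, 1, 1, 1, 8]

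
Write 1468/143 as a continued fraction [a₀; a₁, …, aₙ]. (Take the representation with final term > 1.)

[10; 3, 1, 3, 4, 2]

1468 = 10*143 + 38
143 = 3*38 + 29
38 = 1*29 + 9
29 = 3*9 + 2
9 = 4*2 + 1
2 = 2*1 + 0  (stop)
So 1468/143 = [10; 3, 1, 3, 4, 2].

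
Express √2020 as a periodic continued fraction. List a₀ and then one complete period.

[44; 1, 16, 1, 88]

a₀ = ⌊√2020⌋ = 44.
With m₀=0, d₀=1 and mₖ₊₁ = dₖaₖ − mₖ, dₖ₊₁ = (n − mₖ₊₁²)/dₖ, aₖ₊₁ = ⌊(a₀+mₖ₊₁)/dₖ₊₁⌋:
  k=1: m=44, d=84, a=1
  k=2: m=40, d=5, a=16
  k=3: m=40, d=84, a=1
  k=4: m=44, d=1, a=88
d=1 and a=2a₀=88 at k=4, so the next step gives (m, d) = (44, 84) again — its k=1 value — and the period has length 4.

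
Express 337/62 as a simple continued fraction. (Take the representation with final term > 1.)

337 = 5·62 + 27
62 = 2·27 + 8
27 = 3·8 + 3
8 = 2·3 + 2
3 = 1·2 + 1
2 = 2·1 + 0  (stop)
So 337/62 = [5; 2, 3, 2, 1, 2].

[5; 2, 3, 2, 1, 2]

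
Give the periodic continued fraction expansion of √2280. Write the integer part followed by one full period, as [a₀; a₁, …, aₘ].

[47; 1, 2, 1, 94]

a₀ = ⌊√2280⌋ = 47.
With m₀=0, d₀=1 and mₖ₊₁ = dₖaₖ − mₖ, dₖ₊₁ = (n − mₖ₊₁²)/dₖ, aₖ₊₁ = ⌊(a₀+mₖ₊₁)/dₖ₊₁⌋:
  k=1: m=47, d=71, a=1
  k=2: m=24, d=24, a=2
  k=3: m=24, d=71, a=1
  k=4: m=47, d=1, a=94
d=1 and a=2a₀=94 at k=4, so the next step gives (m, d) = (47, 71) again — its k=1 value — and the period has length 4.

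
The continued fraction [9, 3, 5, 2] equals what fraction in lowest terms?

326/35

Using pₖ = aₖpₖ₋₁ + pₖ₋₂ and qₖ = aₖqₖ₋₁ + qₖ₋₂:
  k=0: a=9, p=9, q=1
  k=1: a=3, p=28, q=3
  k=2: a=5, p=149, q=16
  k=3: a=2, p=326, q=35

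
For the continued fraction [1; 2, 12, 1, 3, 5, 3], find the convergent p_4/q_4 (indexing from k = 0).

Using pₖ = aₖpₖ₋₁ + pₖ₋₂, qₖ = aₖqₖ₋₁ + qₖ₋₂ (with p₋₁=1, p₋₂=0, q₋₁=0, q₋₂=1):
  k=0: a=1, p=1, q=1
  k=1: a=2, p=3, q=2
  k=2: a=12, p=37, q=25
  k=3: a=1, p=40, q=27
  k=4: a=3, p=157, q=106

157/106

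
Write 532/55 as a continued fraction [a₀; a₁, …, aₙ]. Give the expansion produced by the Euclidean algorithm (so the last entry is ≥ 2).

532 = 9·55 + 37
55 = 1·37 + 18
37 = 2·18 + 1
18 = 18·1 + 0  (stop)
So 532/55 = [9; 1, 2, 18].

[9; 1, 2, 18]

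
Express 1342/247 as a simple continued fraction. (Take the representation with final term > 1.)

[5; 2, 3, 4, 8]

1342 = 5*247 + 107
247 = 2*107 + 33
107 = 3*33 + 8
33 = 4*8 + 1
8 = 8*1 + 0  (stop)
So 1342/247 = [5; 2, 3, 4, 8].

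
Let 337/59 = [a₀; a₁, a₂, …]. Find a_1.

337 = 5·59 + 42   →  a_0 = 5
59 = 1·42 + 17   →  a_1 = 1

1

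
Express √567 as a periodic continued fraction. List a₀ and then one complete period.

a₀ = ⌊√567⌋ = 23.
With m₀=0, d₀=1 and mₖ₊₁ = dₖaₖ − mₖ, dₖ₊₁ = (n − mₖ₊₁²)/dₖ, aₖ₊₁ = ⌊(a₀+mₖ₊₁)/dₖ₊₁⌋:
  k=1: m=23, d=38, a=1
  k=2: m=15, d=9, a=4
  k=3: m=21, d=14, a=3
  k=4: m=21, d=9, a=4
  k=5: m=15, d=38, a=1
  k=6: m=23, d=1, a=46
d=1 and a=2a₀=46 at k=6, so the next step gives (m, d) = (23, 38) again — its k=1 value — and the period has length 6.

[23; 1, 4, 3, 4, 1, 46]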